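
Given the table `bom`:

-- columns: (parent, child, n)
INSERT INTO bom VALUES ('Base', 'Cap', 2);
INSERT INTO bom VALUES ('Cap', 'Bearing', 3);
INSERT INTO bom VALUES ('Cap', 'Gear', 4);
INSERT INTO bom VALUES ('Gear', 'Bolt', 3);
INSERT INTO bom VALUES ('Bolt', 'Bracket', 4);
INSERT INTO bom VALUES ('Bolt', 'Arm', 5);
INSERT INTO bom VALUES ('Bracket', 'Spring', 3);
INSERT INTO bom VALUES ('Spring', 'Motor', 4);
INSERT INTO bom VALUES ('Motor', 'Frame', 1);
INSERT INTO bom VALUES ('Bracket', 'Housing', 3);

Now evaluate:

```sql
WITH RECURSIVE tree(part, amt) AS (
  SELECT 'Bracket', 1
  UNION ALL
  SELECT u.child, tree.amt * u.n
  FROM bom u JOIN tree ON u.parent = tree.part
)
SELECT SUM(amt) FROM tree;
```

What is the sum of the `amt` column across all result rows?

31

Base: (Bracket, amt=1).
Iteration 1: components of {Bracket} -> Housing = 1*3 = 3, Spring = 1*3 = 3.
Iteration 2: components of {Housing,Spring} -> Motor = 3*4 = 12.
Iteration 3: components of {Motor} -> Frame = 12*1 = 12.
Iteration 4: no further components; recursion stops.
SUM(amt) = 1 + 3 + 3 + 12 + 12 = 31.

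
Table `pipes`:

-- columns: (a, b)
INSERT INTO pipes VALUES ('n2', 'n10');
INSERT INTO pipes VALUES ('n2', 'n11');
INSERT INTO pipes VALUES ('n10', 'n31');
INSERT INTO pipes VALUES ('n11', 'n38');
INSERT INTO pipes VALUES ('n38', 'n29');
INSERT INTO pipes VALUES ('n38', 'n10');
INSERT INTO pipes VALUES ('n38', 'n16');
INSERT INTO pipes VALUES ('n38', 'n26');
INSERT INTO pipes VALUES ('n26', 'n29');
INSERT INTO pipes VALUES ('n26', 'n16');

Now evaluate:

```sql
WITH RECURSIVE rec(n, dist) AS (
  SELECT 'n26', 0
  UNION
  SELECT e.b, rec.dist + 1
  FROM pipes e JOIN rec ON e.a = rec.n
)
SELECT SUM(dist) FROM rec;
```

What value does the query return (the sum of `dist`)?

Base: (n26, dist=0).
Iteration 1: edges from {n26} -> (n16, dist=1), (n29, dist=1).
Iteration 2: no outgoing edges from {n16,n29}; recursion stops.
SUM(dist) = 0 + 1 + 1 = 2.

2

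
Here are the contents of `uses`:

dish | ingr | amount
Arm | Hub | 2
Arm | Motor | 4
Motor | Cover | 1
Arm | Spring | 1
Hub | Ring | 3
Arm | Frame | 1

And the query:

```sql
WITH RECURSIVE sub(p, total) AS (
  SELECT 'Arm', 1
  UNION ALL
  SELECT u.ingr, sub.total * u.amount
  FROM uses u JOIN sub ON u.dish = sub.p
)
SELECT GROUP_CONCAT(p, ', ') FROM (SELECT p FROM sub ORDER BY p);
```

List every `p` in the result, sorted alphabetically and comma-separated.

Base: (Arm, total=1).
Iteration 1: components of {Arm} -> Frame = 1*1 = 1, Hub = 1*2 = 2, Motor = 1*4 = 4, Spring = 1*1 = 1.
Iteration 2: components of {Frame,Hub,Motor,Spring} -> Cover = 4*1 = 4, Ring = 2*3 = 6.
Iteration 3: no further components; recursion stops.

Arm, Cover, Frame, Hub, Motor, Ring, Spring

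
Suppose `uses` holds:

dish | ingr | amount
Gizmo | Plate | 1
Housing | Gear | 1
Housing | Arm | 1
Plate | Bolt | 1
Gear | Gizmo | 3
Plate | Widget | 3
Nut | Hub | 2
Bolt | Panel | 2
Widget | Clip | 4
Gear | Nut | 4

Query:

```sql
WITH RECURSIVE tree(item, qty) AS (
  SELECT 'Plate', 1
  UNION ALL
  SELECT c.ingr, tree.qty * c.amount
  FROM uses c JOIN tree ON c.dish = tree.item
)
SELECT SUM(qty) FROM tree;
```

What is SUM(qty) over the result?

Base: (Plate, qty=1).
Iteration 1: components of {Plate} -> Bolt = 1*1 = 1, Widget = 1*3 = 3.
Iteration 2: components of {Bolt,Widget} -> Clip = 3*4 = 12, Panel = 1*2 = 2.
Iteration 3: no further components; recursion stops.
SUM(qty) = 1 + 3 + 1 + 12 + 2 = 19.

19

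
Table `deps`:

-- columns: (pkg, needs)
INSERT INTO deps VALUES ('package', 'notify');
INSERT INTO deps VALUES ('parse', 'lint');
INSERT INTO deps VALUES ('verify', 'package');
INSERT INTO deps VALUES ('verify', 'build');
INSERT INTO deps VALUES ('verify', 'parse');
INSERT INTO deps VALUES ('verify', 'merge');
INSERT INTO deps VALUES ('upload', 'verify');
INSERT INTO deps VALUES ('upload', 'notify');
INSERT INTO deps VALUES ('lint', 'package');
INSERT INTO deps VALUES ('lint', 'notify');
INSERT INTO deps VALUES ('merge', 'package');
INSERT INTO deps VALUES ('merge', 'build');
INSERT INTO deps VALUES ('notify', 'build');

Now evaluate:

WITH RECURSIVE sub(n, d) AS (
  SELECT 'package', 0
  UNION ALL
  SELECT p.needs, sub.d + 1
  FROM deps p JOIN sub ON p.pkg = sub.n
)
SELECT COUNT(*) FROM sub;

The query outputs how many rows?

3

Base: (package, d=0).
Iteration 1: edges from {package} -> (notify, d=1).
Iteration 2: edges from {notify} -> (build, d=2).
Iteration 3: no outgoing edges from {build}; recursion stops.
Total rows emitted: 3.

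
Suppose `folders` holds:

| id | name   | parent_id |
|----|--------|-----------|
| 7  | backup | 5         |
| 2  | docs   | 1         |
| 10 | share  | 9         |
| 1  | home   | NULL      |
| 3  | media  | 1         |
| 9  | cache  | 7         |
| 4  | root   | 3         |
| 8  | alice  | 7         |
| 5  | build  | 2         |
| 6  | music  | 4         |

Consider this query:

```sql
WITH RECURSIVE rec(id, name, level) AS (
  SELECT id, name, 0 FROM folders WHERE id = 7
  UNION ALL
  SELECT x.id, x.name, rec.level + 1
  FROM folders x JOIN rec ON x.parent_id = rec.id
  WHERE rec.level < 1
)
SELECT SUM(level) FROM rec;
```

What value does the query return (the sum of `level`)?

2

Base: id=7 (backup) at level 0.
Iteration 1: rows with parent_id in {7} -> alice (id 8, level 1), cache (id 9, level 1).
Iteration 2: level < 1 fails for all current rows; recursion stops.
SUM(level) = 0 + 1 + 1 = 2.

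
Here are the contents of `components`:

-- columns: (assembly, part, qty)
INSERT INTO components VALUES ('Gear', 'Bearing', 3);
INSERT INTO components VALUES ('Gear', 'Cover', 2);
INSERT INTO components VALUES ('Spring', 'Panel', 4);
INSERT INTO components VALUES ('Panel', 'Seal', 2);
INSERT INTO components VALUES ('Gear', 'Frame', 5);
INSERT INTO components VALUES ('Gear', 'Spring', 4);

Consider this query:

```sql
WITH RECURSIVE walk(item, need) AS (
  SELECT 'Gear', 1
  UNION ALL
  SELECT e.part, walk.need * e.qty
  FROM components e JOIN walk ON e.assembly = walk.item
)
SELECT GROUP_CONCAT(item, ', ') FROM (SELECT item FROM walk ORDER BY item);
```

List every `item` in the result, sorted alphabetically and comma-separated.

Bearing, Cover, Frame, Gear, Panel, Seal, Spring

Base: (Gear, need=1).
Iteration 1: components of {Gear} -> Bearing = 1*3 = 3, Cover = 1*2 = 2, Frame = 1*5 = 5, Spring = 1*4 = 4.
Iteration 2: components of {Bearing,Cover,Frame,Spring} -> Panel = 4*4 = 16.
Iteration 3: components of {Panel} -> Seal = 16*2 = 32.
Iteration 4: no further components; recursion stops.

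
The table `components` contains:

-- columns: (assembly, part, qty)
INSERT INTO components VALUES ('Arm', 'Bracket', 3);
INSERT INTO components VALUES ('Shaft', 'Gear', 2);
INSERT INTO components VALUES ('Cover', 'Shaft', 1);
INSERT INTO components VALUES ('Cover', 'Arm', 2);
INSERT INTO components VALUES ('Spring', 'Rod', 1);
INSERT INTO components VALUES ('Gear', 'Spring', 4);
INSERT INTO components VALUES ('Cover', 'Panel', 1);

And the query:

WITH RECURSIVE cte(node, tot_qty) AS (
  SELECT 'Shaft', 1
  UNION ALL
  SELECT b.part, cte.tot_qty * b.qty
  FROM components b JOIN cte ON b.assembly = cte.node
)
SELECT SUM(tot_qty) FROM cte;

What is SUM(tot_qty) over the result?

19

Base: (Shaft, tot_qty=1).
Iteration 1: components of {Shaft} -> Gear = 1*2 = 2.
Iteration 2: components of {Gear} -> Spring = 2*4 = 8.
Iteration 3: components of {Spring} -> Rod = 8*1 = 8.
Iteration 4: no further components; recursion stops.
SUM(tot_qty) = 1 + 2 + 8 + 8 = 19.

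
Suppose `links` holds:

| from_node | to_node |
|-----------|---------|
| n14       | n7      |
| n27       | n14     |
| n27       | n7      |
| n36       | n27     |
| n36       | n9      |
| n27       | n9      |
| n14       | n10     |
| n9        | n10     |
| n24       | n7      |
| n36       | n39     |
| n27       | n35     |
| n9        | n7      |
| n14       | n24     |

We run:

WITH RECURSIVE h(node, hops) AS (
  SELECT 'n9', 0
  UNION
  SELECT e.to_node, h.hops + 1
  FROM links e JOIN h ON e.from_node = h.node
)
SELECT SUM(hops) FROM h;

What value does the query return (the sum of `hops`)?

2

Base: (n9, hops=0).
Iteration 1: edges from {n9} -> (n10, hops=1), (n7, hops=1).
Iteration 2: no outgoing edges from {n10,n7}; recursion stops.
SUM(hops) = 0 + 1 + 1 = 2.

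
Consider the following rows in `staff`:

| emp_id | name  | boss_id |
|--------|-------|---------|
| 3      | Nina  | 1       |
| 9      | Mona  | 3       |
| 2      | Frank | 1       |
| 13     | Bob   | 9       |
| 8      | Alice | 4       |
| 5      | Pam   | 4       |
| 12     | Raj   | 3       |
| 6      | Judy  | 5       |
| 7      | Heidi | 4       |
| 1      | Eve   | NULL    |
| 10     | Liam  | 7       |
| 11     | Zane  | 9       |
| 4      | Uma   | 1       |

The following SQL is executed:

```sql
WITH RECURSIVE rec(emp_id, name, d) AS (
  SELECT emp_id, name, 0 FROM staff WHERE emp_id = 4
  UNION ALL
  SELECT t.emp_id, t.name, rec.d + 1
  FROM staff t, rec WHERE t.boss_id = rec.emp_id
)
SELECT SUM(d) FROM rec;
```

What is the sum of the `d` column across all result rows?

7

Base: emp_id=4 (Uma) at d 0.
Iteration 1: rows with boss_id in {4} -> Pam (id 5, d 1), Heidi (id 7, d 1), Alice (id 8, d 1).
Iteration 2: rows with boss_id in {5,7,8} -> Judy (id 6, d 2), Liam (id 10, d 2).
Iteration 3: no rows with boss_id in {6,10}; recursion stops.
SUM(d) = 0 + 1 + 1 + 1 + 2 + 2 = 7.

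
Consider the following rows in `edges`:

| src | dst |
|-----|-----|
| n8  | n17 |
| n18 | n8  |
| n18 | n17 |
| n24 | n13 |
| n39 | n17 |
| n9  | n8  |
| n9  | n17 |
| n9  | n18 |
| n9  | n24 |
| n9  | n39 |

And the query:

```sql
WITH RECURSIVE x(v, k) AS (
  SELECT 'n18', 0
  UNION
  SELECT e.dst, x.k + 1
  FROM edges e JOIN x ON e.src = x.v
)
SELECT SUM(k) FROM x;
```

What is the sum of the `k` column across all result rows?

Base: (n18, k=0).
Iteration 1: edges from {n18} -> (n17, k=1), (n8, k=1).
Iteration 2: edges from {n17,n8} -> (n17, k=2).
Iteration 3: no outgoing edges from {n17}; recursion stops.
SUM(k) = 0 + 1 + 1 + 2 = 4.

4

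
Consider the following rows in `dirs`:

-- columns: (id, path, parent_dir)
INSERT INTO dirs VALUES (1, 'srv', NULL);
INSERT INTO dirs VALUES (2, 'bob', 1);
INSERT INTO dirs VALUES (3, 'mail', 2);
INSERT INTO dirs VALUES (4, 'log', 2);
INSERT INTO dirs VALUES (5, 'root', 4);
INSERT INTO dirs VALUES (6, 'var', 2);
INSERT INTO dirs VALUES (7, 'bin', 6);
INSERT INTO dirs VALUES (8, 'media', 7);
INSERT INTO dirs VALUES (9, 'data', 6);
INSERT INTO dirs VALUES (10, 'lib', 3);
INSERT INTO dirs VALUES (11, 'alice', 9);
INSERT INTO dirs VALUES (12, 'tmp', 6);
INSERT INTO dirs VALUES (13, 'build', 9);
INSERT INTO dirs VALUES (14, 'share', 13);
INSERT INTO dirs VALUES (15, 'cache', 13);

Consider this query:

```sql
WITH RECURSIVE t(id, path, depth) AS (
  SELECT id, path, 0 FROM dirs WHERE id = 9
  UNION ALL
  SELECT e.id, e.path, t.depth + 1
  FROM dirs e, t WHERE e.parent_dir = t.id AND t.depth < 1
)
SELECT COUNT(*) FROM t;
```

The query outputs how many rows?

Base: id=9 (data) at depth 0.
Iteration 1: rows with parent_dir in {9} -> alice (id 11, depth 1), build (id 13, depth 1).
Iteration 2: depth < 1 fails for all current rows; recursion stops.
Total rows emitted: 3.

3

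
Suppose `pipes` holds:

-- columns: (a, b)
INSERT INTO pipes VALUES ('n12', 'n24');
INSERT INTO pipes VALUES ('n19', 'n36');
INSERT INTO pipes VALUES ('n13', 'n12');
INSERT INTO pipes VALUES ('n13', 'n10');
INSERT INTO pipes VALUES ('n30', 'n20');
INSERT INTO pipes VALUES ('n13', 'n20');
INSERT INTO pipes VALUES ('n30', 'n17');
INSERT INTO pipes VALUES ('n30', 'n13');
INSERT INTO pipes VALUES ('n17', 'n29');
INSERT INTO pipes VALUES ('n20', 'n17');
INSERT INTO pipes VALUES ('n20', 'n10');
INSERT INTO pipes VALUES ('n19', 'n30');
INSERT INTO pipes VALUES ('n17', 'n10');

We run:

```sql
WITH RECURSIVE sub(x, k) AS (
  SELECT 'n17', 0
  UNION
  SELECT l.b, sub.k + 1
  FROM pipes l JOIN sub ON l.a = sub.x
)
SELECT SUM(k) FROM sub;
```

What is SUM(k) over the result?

Base: (n17, k=0).
Iteration 1: edges from {n17} -> (n10, k=1), (n29, k=1).
Iteration 2: no outgoing edges from {n10,n29}; recursion stops.
SUM(k) = 0 + 1 + 1 = 2.

2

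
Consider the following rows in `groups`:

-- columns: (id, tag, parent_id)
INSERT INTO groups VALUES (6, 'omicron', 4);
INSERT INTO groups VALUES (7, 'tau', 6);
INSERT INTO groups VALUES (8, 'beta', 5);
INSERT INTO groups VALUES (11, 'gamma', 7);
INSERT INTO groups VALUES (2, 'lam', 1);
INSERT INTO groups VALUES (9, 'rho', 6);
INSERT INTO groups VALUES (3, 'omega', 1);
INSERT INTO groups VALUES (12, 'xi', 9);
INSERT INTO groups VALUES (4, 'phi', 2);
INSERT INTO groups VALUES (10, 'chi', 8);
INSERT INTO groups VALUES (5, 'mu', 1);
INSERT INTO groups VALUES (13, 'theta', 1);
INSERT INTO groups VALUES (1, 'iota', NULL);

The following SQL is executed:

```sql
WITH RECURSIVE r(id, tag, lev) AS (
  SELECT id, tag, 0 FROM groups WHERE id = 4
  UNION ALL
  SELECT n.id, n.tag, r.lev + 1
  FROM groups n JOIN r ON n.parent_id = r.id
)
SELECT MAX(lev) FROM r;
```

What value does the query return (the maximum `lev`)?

3

Base: id=4 (phi) at lev 0.
Iteration 1: rows with parent_id in {4} -> omicron (id 6, lev 1).
Iteration 2: rows with parent_id in {6} -> tau (id 7, lev 2), rho (id 9, lev 2).
Iteration 3: rows with parent_id in {7,9} -> gamma (id 11, lev 3), xi (id 12, lev 3).
Iteration 4: no rows with parent_id in {11,12}; recursion stops.
lev values: 0, 1, 2, 2, 3, 3; the maximum is 3.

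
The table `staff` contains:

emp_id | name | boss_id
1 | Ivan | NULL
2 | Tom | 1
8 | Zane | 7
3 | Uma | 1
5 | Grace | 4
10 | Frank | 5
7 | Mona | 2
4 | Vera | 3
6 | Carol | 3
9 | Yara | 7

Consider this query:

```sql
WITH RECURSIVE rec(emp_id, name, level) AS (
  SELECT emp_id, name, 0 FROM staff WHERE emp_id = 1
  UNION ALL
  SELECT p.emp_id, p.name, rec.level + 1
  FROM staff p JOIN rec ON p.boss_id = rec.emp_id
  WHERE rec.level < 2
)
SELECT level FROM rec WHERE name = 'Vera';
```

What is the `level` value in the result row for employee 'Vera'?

2

Base: emp_id=1 (Ivan) at level 0.
Iteration 1: rows with boss_id in {1} -> Tom (id 2, level 1), Uma (id 3, level 1).
Iteration 2: rows with boss_id in {2,3} -> Vera (id 4, level 2), Carol (id 6, level 2), Mona (id 7, level 2).
Iteration 3: level < 2 fails for all current rows; recursion stops.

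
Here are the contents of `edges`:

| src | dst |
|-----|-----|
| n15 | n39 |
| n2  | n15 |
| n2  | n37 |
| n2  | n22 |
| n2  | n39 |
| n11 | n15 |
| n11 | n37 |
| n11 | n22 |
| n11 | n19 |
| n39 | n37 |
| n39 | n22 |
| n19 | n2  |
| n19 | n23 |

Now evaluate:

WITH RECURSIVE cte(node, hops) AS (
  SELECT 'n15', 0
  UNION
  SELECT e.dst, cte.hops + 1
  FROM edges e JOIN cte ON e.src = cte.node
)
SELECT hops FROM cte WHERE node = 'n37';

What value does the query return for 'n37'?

Base: (n15, hops=0).
Iteration 1: edges from {n15} -> (n39, hops=1).
Iteration 2: edges from {n39} -> (n22, hops=2), (n37, hops=2).
Iteration 3: no outgoing edges from {n22,n37}; recursion stops.

2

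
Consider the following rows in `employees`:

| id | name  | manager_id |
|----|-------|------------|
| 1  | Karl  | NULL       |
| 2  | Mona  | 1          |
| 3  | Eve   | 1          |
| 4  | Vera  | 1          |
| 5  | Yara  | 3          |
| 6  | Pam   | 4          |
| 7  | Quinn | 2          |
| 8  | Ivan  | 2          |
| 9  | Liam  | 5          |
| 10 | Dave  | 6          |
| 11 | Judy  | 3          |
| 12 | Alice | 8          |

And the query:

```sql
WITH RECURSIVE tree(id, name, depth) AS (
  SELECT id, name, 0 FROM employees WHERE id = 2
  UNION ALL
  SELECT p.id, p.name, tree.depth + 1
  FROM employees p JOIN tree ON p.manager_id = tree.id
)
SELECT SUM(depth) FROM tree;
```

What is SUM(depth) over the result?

4

Base: id=2 (Mona) at depth 0.
Iteration 1: rows with manager_id in {2} -> Quinn (id 7, depth 1), Ivan (id 8, depth 1).
Iteration 2: rows with manager_id in {7,8} -> Alice (id 12, depth 2).
Iteration 3: no rows with manager_id in {12}; recursion stops.
SUM(depth) = 0 + 1 + 1 + 2 = 4.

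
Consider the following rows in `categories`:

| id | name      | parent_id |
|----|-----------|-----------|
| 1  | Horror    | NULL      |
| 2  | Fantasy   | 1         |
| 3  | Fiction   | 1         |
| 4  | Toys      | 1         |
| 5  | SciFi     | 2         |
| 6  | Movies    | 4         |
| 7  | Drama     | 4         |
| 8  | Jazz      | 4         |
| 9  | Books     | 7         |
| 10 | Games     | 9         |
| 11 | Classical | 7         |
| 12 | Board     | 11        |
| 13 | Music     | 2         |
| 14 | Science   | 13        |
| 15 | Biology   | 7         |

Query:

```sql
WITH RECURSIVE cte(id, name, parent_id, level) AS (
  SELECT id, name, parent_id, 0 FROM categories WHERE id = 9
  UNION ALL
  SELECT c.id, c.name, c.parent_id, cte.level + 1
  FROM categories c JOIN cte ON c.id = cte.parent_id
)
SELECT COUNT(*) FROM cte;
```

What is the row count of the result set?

4

Base: id=9 (Books), parent_id=7, level 0.
Iteration 1: join on id=7 -> Drama (id 7, parent_id=4, level 1).
Iteration 2: join on id=4 -> Toys (id 4, parent_id=1, level 2).
Iteration 3: join on id=1 -> Horror (id 1, parent_id=NULL, level 3).
Iteration 4: parent_id is NULL; no match; recursion stops.
Total rows emitted: 4.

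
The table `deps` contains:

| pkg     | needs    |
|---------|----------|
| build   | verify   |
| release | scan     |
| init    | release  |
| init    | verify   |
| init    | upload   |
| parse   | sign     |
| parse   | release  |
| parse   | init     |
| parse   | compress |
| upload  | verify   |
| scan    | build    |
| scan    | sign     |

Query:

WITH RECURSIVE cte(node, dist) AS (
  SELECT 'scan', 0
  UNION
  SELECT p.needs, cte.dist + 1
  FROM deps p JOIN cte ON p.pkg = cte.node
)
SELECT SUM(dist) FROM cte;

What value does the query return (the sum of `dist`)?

Base: (scan, dist=0).
Iteration 1: edges from {scan} -> (build, dist=1), (sign, dist=1).
Iteration 2: edges from {build,sign} -> (verify, dist=2).
Iteration 3: no outgoing edges from {verify}; recursion stops.
SUM(dist) = 0 + 1 + 1 + 2 = 4.

4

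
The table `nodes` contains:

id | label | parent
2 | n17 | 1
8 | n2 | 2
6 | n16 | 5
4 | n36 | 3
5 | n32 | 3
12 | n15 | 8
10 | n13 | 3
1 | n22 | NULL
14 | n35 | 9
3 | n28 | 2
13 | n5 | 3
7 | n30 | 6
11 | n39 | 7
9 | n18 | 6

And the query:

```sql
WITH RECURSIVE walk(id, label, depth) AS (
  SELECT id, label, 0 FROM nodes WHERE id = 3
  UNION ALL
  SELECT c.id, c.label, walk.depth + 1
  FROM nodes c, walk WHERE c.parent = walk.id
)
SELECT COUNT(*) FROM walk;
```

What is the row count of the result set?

Base: id=3 (n28) at depth 0.
Iteration 1: rows with parent in {3} -> n36 (id 4, depth 1), n32 (id 5, depth 1), n13 (id 10, depth 1), n5 (id 13, depth 1).
Iteration 2: rows with parent in {4,5,10,13} -> n16 (id 6, depth 2).
Iteration 3: rows with parent in {6} -> n30 (id 7, depth 3), n18 (id 9, depth 3).
Iteration 4: rows with parent in {7,9} -> n39 (id 11, depth 4), n35 (id 14, depth 4).
Iteration 5: no rows with parent in {11,14}; recursion stops.
Total rows emitted: 10.

10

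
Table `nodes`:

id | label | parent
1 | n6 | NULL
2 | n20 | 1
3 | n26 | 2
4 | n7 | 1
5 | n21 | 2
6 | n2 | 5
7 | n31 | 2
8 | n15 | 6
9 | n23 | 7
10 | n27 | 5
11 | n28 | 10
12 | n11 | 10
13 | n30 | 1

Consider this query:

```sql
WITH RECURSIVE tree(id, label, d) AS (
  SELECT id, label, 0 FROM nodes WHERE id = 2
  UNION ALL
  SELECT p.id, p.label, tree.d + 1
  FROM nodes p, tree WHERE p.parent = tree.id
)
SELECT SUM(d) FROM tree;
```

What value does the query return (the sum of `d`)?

18

Base: id=2 (n20) at d 0.
Iteration 1: rows with parent in {2} -> n26 (id 3, d 1), n21 (id 5, d 1), n31 (id 7, d 1).
Iteration 2: rows with parent in {3,5,7} -> n2 (id 6, d 2), n23 (id 9, d 2), n27 (id 10, d 2).
Iteration 3: rows with parent in {6,9,10} -> n15 (id 8, d 3), n28 (id 11, d 3), n11 (id 12, d 3).
Iteration 4: no rows with parent in {8,11,12}; recursion stops.
SUM(d) = 0 + 1 + 1 + 1 + 2 + 2 + 2 + 3 + 3 + 3 = 18.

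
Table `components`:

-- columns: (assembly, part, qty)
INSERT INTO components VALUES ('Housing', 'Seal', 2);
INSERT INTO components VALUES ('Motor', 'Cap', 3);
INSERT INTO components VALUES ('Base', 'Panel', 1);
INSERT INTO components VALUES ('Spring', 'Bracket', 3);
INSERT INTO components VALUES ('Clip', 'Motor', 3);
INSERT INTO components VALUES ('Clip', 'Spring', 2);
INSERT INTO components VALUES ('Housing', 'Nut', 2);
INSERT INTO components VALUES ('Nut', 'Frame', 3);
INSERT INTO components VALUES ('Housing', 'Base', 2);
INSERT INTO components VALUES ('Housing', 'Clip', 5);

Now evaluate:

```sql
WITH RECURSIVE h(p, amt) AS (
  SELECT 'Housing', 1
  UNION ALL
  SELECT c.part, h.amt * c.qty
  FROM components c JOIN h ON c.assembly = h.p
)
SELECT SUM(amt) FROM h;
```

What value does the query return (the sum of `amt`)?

Base: (Housing, amt=1).
Iteration 1: components of {Housing} -> Base = 1*2 = 2, Clip = 1*5 = 5, Nut = 1*2 = 2, Seal = 1*2 = 2.
Iteration 2: components of {Base,Clip,Nut,Seal} -> Frame = 2*3 = 6, Motor = 5*3 = 15, Panel = 2*1 = 2, Spring = 5*2 = 10.
Iteration 3: components of {Frame,Motor,Panel,Spring} -> Bracket = 10*3 = 30, Cap = 15*3 = 45.
Iteration 4: no further components; recursion stops.
SUM(amt) = 1 + 5 + 2 + 2 + 2 + 10 + 15 + 6 + 2 + 30 + 45 = 120.

120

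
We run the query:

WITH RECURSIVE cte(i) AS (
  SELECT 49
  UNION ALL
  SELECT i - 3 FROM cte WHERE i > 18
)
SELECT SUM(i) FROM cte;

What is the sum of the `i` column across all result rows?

Base: i=49.
Iteration 1: 49 > 18 holds -> i = 49 - 3 = 46.
Iteration 2: 46 > 18 holds -> i = 46 - 3 = 43.
Iteration 3: 43 > 18 holds -> i = 43 - 3 = 40.
Iteration 4: 40 > 18 holds -> i = 40 - 3 = 37.
Iteration 5: 37 > 18 holds -> i = 37 - 3 = 34.
Iteration 6: 34 > 18 holds -> i = 34 - 3 = 31.
Iteration 7: 31 > 18 holds -> i = 31 - 3 = 28.
Iteration 8: 28 > 18 holds -> i = 28 - 3 = 25.
Iteration 9: 25 > 18 holds -> i = 25 - 3 = 22.
Iteration 10: 22 > 18 holds -> i = 22 - 3 = 19.
Iteration 11: 19 > 18 holds -> i = 19 - 3 = 16.
Iteration 12: 16 > 18 fails; recursion stops.
SUM(i) = 49 + 46 + 43 + 40 + 37 + 34 + 31 + 28 + 25 + 22 + 19 + 16 = 390.

390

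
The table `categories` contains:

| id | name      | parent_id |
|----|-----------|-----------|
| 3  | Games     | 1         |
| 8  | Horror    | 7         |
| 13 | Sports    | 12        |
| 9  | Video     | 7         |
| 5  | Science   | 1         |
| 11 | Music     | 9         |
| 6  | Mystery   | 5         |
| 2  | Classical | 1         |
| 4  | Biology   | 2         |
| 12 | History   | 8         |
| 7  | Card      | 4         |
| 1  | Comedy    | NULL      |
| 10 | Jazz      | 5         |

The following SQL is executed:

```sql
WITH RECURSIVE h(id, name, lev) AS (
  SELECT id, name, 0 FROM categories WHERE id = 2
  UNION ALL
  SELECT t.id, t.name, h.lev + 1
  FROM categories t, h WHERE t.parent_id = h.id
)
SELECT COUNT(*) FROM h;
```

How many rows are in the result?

Base: id=2 (Classical) at lev 0.
Iteration 1: rows with parent_id in {2} -> Biology (id 4, lev 1).
Iteration 2: rows with parent_id in {4} -> Card (id 7, lev 2).
Iteration 3: rows with parent_id in {7} -> Horror (id 8, lev 3), Video (id 9, lev 3).
Iteration 4: rows with parent_id in {8,9} -> Music (id 11, lev 4), History (id 12, lev 4).
Iteration 5: rows with parent_id in {11,12} -> Sports (id 13, lev 5).
Iteration 6: no rows with parent_id in {13}; recursion stops.
Total rows emitted: 8.

8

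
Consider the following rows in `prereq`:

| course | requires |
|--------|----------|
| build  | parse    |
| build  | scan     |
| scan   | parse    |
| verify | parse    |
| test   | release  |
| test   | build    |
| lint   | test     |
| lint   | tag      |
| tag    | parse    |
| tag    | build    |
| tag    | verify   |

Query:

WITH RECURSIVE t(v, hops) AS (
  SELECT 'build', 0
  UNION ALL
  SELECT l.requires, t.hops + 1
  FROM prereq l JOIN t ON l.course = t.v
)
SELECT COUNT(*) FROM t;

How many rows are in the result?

4

Base: (build, hops=0).
Iteration 1: edges from {build} -> (parse, hops=1), (scan, hops=1).
Iteration 2: edges from {parse,scan} -> (parse, hops=2).
Iteration 3: no outgoing edges from {parse}; recursion stops.
Total rows emitted: 4.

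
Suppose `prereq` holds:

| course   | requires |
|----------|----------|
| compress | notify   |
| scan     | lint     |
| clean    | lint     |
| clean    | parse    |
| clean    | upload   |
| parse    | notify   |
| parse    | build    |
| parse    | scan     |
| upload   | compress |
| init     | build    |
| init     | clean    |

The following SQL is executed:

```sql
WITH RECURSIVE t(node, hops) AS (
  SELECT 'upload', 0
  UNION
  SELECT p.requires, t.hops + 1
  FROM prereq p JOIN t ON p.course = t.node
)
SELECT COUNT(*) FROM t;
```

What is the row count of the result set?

Base: (upload, hops=0).
Iteration 1: edges from {upload} -> (compress, hops=1).
Iteration 2: edges from {compress} -> (notify, hops=2).
Iteration 3: no outgoing edges from {notify}; recursion stops.
Total rows emitted: 3.

3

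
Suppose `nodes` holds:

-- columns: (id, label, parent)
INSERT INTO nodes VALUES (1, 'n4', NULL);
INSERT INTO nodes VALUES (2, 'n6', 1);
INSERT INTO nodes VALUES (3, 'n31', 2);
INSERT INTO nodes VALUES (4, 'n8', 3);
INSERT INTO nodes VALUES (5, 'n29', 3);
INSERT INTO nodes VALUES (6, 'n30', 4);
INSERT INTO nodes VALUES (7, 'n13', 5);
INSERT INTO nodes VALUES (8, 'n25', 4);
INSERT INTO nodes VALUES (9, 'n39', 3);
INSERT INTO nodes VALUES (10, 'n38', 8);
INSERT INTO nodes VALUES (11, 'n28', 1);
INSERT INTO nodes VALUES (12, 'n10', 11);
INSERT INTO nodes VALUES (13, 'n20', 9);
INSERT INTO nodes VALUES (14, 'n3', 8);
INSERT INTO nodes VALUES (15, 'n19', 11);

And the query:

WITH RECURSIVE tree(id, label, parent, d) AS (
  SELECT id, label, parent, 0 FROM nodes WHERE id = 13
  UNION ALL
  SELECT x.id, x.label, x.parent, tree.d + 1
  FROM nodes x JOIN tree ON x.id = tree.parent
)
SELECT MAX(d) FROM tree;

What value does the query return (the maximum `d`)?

Base: id=13 (n20), parent=9, d 0.
Iteration 1: join on id=9 -> n39 (id 9, parent=3, d 1).
Iteration 2: join on id=3 -> n31 (id 3, parent=2, d 2).
Iteration 3: join on id=2 -> n6 (id 2, parent=1, d 3).
Iteration 4: join on id=1 -> n4 (id 1, parent=NULL, d 4).
Iteration 5: parent is NULL; no match; recursion stops.
d values: 0, 1, 2, 3, 4; the maximum is 4.

4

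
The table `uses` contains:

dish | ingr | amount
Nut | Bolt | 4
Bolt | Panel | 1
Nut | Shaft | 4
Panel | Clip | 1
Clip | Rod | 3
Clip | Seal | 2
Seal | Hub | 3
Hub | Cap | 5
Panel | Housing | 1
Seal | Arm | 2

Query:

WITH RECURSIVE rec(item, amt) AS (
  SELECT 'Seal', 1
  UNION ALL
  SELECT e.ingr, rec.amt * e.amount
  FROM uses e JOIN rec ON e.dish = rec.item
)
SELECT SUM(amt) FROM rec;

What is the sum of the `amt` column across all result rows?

Base: (Seal, amt=1).
Iteration 1: components of {Seal} -> Arm = 1*2 = 2, Hub = 1*3 = 3.
Iteration 2: components of {Arm,Hub} -> Cap = 3*5 = 15.
Iteration 3: no further components; recursion stops.
SUM(amt) = 1 + 3 + 2 + 15 = 21.

21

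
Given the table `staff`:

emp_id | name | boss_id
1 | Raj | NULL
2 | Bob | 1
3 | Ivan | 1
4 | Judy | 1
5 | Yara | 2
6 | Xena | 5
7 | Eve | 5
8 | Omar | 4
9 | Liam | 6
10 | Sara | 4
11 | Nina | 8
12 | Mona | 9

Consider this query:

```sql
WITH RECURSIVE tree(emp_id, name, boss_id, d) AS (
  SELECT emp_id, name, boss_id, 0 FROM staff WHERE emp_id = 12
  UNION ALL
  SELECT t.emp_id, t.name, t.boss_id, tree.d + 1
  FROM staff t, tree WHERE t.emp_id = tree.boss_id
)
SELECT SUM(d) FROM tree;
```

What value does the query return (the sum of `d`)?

15

Base: emp_id=12 (Mona), boss_id=9, d 0.
Iteration 1: join on emp_id=9 -> Liam (id 9, boss_id=6, d 1).
Iteration 2: join on emp_id=6 -> Xena (id 6, boss_id=5, d 2).
Iteration 3: join on emp_id=5 -> Yara (id 5, boss_id=2, d 3).
Iteration 4: join on emp_id=2 -> Bob (id 2, boss_id=1, d 4).
Iteration 5: join on emp_id=1 -> Raj (id 1, boss_id=NULL, d 5).
Iteration 6: boss_id is NULL; no match; recursion stops.
SUM(d) = 0 + 1 + 2 + 3 + 4 + 5 = 15.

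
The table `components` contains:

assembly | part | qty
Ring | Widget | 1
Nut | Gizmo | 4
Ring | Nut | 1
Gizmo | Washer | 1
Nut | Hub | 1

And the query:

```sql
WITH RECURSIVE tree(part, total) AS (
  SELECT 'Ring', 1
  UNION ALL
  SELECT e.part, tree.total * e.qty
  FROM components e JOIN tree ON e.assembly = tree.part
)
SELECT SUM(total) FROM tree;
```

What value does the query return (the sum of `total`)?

Base: (Ring, total=1).
Iteration 1: components of {Ring} -> Nut = 1*1 = 1, Widget = 1*1 = 1.
Iteration 2: components of {Nut,Widget} -> Gizmo = 1*4 = 4, Hub = 1*1 = 1.
Iteration 3: components of {Gizmo,Hub} -> Washer = 4*1 = 4.
Iteration 4: no further components; recursion stops.
SUM(total) = 1 + 1 + 1 + 4 + 1 + 4 = 12.

12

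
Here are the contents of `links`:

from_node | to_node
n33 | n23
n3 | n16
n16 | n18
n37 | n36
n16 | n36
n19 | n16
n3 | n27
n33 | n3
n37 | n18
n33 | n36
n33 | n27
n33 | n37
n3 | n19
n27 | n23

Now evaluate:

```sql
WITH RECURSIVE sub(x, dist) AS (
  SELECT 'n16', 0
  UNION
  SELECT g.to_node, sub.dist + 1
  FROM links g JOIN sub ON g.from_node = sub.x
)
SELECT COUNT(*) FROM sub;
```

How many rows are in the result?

3

Base: (n16, dist=0).
Iteration 1: edges from {n16} -> (n18, dist=1), (n36, dist=1).
Iteration 2: no outgoing edges from {n18,n36}; recursion stops.
Total rows emitted: 3.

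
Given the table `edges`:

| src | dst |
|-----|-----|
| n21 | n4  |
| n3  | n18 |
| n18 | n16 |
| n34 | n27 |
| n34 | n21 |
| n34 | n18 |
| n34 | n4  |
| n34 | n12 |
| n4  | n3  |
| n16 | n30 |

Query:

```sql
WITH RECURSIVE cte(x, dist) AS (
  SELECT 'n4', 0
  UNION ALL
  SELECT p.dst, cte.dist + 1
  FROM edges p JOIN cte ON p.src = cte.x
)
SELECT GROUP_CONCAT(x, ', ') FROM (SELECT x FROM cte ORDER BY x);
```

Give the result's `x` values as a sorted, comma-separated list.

Base: (n4, dist=0).
Iteration 1: edges from {n4} -> (n3, dist=1).
Iteration 2: edges from {n3} -> (n18, dist=2).
Iteration 3: edges from {n18} -> (n16, dist=3).
Iteration 4: edges from {n16} -> (n30, dist=4).
Iteration 5: no outgoing edges from {n30}; recursion stops.

n16, n18, n3, n30, n4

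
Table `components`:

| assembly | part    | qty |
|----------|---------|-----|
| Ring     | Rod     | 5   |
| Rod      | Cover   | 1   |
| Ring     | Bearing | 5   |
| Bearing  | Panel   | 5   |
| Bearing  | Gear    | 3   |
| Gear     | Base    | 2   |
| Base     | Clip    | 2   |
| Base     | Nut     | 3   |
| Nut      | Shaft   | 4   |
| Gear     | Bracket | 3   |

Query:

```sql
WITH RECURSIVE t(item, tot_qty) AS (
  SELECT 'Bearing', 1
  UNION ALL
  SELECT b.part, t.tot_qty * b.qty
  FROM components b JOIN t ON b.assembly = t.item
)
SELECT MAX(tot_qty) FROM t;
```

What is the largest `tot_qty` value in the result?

Base: (Bearing, tot_qty=1).
Iteration 1: components of {Bearing} -> Gear = 1*3 = 3, Panel = 1*5 = 5.
Iteration 2: components of {Gear,Panel} -> Base = 3*2 = 6, Bracket = 3*3 = 9.
Iteration 3: components of {Base,Bracket} -> Clip = 6*2 = 12, Nut = 6*3 = 18.
Iteration 4: components of {Clip,Nut} -> Shaft = 18*4 = 72.
Iteration 5: no further components; recursion stops.
tot_qty values: 1, 5, 3, 6, 9, 12, 18, 72; the maximum is 72.

72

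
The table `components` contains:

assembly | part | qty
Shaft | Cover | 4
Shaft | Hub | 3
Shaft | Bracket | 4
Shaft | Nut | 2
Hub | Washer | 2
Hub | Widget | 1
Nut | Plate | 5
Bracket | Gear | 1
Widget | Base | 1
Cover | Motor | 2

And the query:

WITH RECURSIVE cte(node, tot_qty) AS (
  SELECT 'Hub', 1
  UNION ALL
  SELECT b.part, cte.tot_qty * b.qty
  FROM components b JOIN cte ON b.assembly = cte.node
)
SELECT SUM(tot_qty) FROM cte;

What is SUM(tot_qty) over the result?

Base: (Hub, tot_qty=1).
Iteration 1: components of {Hub} -> Washer = 1*2 = 2, Widget = 1*1 = 1.
Iteration 2: components of {Washer,Widget} -> Base = 1*1 = 1.
Iteration 3: no further components; recursion stops.
SUM(tot_qty) = 1 + 2 + 1 + 1 = 5.

5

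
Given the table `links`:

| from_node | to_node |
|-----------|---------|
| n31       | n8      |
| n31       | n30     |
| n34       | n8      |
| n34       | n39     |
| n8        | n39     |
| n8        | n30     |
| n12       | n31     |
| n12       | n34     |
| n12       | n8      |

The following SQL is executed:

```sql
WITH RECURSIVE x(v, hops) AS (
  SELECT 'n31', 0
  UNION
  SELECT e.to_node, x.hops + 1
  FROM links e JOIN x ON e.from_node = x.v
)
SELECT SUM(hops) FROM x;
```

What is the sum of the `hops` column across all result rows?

Base: (n31, hops=0).
Iteration 1: edges from {n31} -> (n30, hops=1), (n8, hops=1).
Iteration 2: edges from {n30,n8} -> (n30, hops=2), (n39, hops=2).
Iteration 3: no outgoing edges from {n30,n39}; recursion stops.
SUM(hops) = 0 + 1 + 1 + 2 + 2 = 6.

6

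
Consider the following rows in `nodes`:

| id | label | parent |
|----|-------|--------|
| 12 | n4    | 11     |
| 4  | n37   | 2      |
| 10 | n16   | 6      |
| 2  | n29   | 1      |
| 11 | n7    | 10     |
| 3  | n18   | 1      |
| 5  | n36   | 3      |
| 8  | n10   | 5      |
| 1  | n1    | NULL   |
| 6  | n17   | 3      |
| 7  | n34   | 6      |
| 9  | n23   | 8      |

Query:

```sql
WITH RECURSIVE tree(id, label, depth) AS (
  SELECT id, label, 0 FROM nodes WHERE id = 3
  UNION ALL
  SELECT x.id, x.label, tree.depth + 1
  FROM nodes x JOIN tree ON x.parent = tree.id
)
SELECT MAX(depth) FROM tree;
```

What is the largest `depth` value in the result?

4

Base: id=3 (n18) at depth 0.
Iteration 1: rows with parent in {3} -> n36 (id 5, depth 1), n17 (id 6, depth 1).
Iteration 2: rows with parent in {5,6} -> n34 (id 7, depth 2), n10 (id 8, depth 2), n16 (id 10, depth 2).
Iteration 3: rows with parent in {7,8,10} -> n23 (id 9, depth 3), n7 (id 11, depth 3).
Iteration 4: rows with parent in {9,11} -> n4 (id 12, depth 4).
Iteration 5: no rows with parent in {12}; recursion stops.
depth values: 0, 1, 1, 2, 2, 2, 3, 3, 4; the maximum is 4.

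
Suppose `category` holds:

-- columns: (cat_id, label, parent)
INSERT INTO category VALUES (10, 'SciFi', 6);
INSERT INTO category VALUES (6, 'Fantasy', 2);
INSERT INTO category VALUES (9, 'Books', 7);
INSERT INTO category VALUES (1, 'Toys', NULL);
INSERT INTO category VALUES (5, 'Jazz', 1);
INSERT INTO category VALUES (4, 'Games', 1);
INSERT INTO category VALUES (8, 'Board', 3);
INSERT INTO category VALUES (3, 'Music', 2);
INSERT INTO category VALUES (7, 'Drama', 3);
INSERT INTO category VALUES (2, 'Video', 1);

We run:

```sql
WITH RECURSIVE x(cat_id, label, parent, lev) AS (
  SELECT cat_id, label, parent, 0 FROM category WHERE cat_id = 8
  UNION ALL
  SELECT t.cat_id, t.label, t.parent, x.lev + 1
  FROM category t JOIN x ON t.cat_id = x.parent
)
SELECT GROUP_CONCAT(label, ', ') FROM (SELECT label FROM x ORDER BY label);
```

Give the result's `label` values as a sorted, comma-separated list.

Base: cat_id=8 (Board), parent=3, lev 0.
Iteration 1: join on cat_id=3 -> Music (id 3, parent=2, lev 1).
Iteration 2: join on cat_id=2 -> Video (id 2, parent=1, lev 2).
Iteration 3: join on cat_id=1 -> Toys (id 1, parent=NULL, lev 3).
Iteration 4: parent is NULL; no match; recursion stops.

Board, Music, Toys, Video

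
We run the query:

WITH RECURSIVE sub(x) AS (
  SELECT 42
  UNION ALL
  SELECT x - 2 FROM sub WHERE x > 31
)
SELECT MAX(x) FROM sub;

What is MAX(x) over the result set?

42

Base: x=42.
Iteration 1: 42 > 31 holds -> x = 42 - 2 = 40.
Iteration 2: 40 > 31 holds -> x = 40 - 2 = 38.
Iteration 3: 38 > 31 holds -> x = 38 - 2 = 36.
Iteration 4: 36 > 31 holds -> x = 36 - 2 = 34.
Iteration 5: 34 > 31 holds -> x = 34 - 2 = 32.
Iteration 6: 32 > 31 holds -> x = 32 - 2 = 30.
Iteration 7: 30 > 31 fails; recursion stops.
x values: 42, 40, 38, 36, 34, 32, 30; the maximum is 42.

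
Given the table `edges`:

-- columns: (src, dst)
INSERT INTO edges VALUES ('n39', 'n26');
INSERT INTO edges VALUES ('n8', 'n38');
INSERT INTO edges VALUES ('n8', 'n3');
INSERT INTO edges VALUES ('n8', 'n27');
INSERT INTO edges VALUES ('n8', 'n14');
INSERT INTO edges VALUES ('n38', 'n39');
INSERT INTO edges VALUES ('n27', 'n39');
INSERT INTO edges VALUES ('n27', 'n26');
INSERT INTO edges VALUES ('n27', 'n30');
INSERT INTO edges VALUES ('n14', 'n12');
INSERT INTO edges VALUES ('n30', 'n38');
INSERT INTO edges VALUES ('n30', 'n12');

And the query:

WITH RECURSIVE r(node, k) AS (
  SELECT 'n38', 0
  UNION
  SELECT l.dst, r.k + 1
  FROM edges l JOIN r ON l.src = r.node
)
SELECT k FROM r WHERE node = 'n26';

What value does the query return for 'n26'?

2

Base: (n38, k=0).
Iteration 1: edges from {n38} -> (n39, k=1).
Iteration 2: edges from {n39} -> (n26, k=2).
Iteration 3: no outgoing edges from {n26}; recursion stops.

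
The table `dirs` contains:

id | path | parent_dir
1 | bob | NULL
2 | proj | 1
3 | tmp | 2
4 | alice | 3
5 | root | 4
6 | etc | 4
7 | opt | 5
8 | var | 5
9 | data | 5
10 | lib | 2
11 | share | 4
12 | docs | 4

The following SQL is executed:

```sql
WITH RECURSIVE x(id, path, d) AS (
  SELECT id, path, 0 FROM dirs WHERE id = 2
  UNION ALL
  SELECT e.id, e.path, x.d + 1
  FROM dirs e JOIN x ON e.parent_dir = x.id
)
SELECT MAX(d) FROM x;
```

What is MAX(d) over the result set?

Base: id=2 (proj) at d 0.
Iteration 1: rows with parent_dir in {2} -> tmp (id 3, d 1), lib (id 10, d 1).
Iteration 2: rows with parent_dir in {3,10} -> alice (id 4, d 2).
Iteration 3: rows with parent_dir in {4} -> root (id 5, d 3), etc (id 6, d 3), share (id 11, d 3), docs (id 12, d 3).
Iteration 4: rows with parent_dir in {5,6,11,12} -> opt (id 7, d 4), var (id 8, d 4), data (id 9, d 4).
Iteration 5: no rows with parent_dir in {7,8,9}; recursion stops.
d values: 0, 1, 1, 2, 3, 3, 3, 3, 4, 4, 4; the maximum is 4.

4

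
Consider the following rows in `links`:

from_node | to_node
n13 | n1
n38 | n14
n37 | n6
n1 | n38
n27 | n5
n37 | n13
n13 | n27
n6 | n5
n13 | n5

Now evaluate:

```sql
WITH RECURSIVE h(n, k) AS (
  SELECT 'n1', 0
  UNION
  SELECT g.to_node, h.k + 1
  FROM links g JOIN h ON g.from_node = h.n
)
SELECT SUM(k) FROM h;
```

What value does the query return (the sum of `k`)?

Base: (n1, k=0).
Iteration 1: edges from {n1} -> (n38, k=1).
Iteration 2: edges from {n38} -> (n14, k=2).
Iteration 3: no outgoing edges from {n14}; recursion stops.
SUM(k) = 0 + 1 + 2 = 3.

3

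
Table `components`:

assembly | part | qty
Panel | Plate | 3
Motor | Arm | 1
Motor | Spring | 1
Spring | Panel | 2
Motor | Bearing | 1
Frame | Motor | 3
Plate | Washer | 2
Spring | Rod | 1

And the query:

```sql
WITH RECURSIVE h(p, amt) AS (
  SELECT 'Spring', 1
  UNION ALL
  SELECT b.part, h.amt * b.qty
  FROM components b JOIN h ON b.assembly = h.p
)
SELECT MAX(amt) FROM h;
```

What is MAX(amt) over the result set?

12

Base: (Spring, amt=1).
Iteration 1: components of {Spring} -> Panel = 1*2 = 2, Rod = 1*1 = 1.
Iteration 2: components of {Panel,Rod} -> Plate = 2*3 = 6.
Iteration 3: components of {Plate} -> Washer = 6*2 = 12.
Iteration 4: no further components; recursion stops.
amt values: 1, 2, 1, 6, 12; the maximum is 12.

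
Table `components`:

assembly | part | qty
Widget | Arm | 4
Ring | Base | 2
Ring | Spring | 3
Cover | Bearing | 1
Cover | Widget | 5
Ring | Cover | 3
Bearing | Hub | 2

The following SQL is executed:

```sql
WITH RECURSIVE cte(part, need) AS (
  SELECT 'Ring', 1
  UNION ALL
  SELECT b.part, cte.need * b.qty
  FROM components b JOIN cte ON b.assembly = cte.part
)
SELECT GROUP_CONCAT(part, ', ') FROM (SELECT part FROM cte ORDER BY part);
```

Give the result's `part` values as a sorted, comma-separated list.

Base: (Ring, need=1).
Iteration 1: components of {Ring} -> Base = 1*2 = 2, Cover = 1*3 = 3, Spring = 1*3 = 3.
Iteration 2: components of {Base,Cover,Spring} -> Bearing = 3*1 = 3, Widget = 3*5 = 15.
Iteration 3: components of {Bearing,Widget} -> Arm = 15*4 = 60, Hub = 3*2 = 6.
Iteration 4: no further components; recursion stops.

Arm, Base, Bearing, Cover, Hub, Ring, Spring, Widget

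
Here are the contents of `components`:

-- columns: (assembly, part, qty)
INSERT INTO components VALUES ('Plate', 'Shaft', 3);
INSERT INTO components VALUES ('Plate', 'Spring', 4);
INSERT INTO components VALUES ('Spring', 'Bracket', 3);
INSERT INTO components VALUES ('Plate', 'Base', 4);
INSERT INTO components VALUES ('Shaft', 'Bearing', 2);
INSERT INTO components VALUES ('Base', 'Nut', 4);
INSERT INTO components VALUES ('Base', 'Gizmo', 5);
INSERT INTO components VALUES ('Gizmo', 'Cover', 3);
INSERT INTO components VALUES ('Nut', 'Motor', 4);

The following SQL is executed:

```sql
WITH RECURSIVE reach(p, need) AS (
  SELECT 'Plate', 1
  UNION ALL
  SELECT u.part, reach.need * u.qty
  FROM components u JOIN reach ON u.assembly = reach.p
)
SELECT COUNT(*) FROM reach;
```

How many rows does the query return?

10

Base: (Plate, need=1).
Iteration 1: components of {Plate} -> Base = 1*4 = 4, Shaft = 1*3 = 3, Spring = 1*4 = 4.
Iteration 2: components of {Base,Shaft,Spring} -> Bearing = 3*2 = 6, Bracket = 4*3 = 12, Gizmo = 4*5 = 20, Nut = 4*4 = 16.
Iteration 3: components of {Bearing,Bracket,Gizmo,Nut} -> Cover = 20*3 = 60, Motor = 16*4 = 64.
Iteration 4: no further components; recursion stops.
Total rows emitted: 10.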